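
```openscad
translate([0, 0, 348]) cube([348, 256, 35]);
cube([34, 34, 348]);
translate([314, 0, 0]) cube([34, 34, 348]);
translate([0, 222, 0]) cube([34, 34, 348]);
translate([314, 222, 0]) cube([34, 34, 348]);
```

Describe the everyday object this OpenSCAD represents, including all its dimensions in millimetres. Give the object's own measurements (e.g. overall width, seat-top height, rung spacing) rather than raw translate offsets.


A simple wooden stool: a rectangular seat 348 mm (x) by 256 mm (y), 35 mm thick, top face at z = 383 mm, on four square legs, each 34×34 mm in cross-section. The legs rest on z = 0, each flush with a corner of the seat.


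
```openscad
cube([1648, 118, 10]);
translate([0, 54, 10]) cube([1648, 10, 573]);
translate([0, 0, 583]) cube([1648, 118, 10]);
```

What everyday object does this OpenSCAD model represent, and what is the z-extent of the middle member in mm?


An I-beam. The web height is 573 mm.

Two wide flanges with a thin centred web — an I-beam. Overall 593 mm minus two 10 mm flanges gives a web of 593 − 2·10 = 573 mm.


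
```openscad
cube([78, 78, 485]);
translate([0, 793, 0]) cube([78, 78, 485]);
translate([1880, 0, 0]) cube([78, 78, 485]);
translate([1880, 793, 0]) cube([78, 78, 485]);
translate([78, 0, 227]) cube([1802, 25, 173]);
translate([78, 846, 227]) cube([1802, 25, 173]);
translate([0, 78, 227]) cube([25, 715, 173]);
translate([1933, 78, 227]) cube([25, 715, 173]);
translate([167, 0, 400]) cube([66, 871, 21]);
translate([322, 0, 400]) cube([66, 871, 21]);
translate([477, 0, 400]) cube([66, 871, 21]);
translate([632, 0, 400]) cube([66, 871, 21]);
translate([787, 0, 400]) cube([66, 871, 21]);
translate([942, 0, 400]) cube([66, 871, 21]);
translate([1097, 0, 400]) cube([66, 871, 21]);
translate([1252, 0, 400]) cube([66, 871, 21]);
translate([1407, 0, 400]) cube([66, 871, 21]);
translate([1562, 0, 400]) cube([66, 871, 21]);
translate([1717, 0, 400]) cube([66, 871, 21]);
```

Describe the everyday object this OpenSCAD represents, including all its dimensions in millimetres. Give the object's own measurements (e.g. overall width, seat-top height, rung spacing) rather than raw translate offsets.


A bed frame 1958 mm long (x) by 871 mm wide (y). Four 78×78 mm corner posts, 485 mm tall, at the corners of the footprint. Four rails of 25 mm thickness and 173 mm height run between adjacent posts with their undersides at z = 227 mm, their outer faces flush with the outside of the frame (the two x-running rails run between the posts' inner faces; the two y-running rails run between the posts' inner faces). 11 slats, each 66 mm wide (x) and 21 mm thick, lie across the top of the two x-running rails, running the full 871 mm width of the frame in y; along x they sit between the end posts with a 89 mm gap after the −x posts and between neighbouring slats, leaving 97 mm before the +x posts.


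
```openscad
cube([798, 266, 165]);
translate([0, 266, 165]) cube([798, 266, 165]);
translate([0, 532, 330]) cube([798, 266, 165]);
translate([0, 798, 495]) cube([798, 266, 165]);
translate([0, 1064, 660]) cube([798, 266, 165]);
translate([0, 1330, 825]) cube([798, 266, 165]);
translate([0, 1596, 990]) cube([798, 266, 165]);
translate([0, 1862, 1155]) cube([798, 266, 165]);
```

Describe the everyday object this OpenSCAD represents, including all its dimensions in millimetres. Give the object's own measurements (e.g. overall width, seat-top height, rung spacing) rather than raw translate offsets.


A straight staircase of 8 solid steps. Each step is 798 mm wide (x), 266 mm deep (y, the going) and 165 mm tall (the rise). The first step rests on the floor; each subsequent step sits one going further in +y and one rise higher in +z, directly behind and above the previous step with no overlap.


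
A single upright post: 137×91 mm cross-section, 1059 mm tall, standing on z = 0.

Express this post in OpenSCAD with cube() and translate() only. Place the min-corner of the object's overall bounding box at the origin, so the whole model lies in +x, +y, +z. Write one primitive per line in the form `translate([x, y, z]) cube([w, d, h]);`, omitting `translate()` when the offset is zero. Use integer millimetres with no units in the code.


cube([137, 91, 1059]);


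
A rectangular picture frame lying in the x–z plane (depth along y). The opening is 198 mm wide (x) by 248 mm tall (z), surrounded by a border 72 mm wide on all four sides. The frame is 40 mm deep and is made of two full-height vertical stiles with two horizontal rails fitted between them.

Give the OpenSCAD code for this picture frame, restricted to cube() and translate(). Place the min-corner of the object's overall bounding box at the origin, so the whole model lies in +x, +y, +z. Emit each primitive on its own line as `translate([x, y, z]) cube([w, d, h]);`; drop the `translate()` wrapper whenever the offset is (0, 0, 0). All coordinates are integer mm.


cube([72, 40, 392]);
translate([270, 0, 0]) cube([72, 40, 392]);
translate([72, 0, 0]) cube([198, 40, 72]);
translate([72, 0, 320]) cube([198, 40, 72]);


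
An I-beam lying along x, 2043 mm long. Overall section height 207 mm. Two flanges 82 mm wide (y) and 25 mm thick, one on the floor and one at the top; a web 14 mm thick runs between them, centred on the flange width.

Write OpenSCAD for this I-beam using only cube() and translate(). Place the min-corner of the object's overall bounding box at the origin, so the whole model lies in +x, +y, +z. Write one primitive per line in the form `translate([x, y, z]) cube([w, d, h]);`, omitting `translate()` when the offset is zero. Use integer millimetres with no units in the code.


cube([2043, 82, 25]);
translate([0, 34, 25]) cube([2043, 14, 157]);
translate([0, 0, 182]) cube([2043, 82, 25]);


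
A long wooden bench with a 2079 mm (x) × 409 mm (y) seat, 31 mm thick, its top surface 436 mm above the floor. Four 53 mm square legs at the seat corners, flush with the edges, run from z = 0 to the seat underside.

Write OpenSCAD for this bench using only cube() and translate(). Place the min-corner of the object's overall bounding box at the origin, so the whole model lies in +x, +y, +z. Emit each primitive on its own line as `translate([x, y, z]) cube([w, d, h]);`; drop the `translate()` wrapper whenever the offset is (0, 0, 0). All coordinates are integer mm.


translate([0, 0, 405]) cube([2079, 409, 31]);
cube([53, 53, 405]);
translate([0, 356, 0]) cube([53, 53, 405]);
translate([2026, 0, 0]) cube([53, 53, 405]);
translate([2026, 356, 0]) cube([53, 53, 405]);


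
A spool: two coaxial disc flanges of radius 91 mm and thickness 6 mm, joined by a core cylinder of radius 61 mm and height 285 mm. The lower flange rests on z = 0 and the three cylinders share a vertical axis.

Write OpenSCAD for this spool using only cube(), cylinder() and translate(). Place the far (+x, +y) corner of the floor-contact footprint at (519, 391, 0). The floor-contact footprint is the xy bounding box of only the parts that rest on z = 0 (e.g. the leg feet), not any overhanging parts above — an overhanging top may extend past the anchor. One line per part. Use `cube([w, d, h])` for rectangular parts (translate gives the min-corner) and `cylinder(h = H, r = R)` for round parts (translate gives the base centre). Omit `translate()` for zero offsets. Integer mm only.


translate([428, 300, 0]) cylinder(h = 6, r = 91);
translate([428, 300, 6]) cylinder(h = 285, r = 61);
translate([428, 300, 291]) cylinder(h = 6, r = 91);


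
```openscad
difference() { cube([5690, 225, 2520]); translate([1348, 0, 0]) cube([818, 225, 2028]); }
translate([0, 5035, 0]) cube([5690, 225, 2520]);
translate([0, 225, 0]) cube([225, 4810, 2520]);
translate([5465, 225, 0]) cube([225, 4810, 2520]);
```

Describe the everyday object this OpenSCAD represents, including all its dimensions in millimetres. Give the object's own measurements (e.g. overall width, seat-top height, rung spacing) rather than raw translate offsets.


A single room: four walls, each 2520 mm tall and 225 mm thick, enclosing an outside footprint 5690×5260 mm (x × y), no floor or roof. The front and back walls (−y and +y sides) run the full x-width; the side walls fit between their inner faces. A door opening 818 mm wide and 2028 mm tall is cut through the front wall from the floor up, its −x edge 1348 mm from the wall's −x end.


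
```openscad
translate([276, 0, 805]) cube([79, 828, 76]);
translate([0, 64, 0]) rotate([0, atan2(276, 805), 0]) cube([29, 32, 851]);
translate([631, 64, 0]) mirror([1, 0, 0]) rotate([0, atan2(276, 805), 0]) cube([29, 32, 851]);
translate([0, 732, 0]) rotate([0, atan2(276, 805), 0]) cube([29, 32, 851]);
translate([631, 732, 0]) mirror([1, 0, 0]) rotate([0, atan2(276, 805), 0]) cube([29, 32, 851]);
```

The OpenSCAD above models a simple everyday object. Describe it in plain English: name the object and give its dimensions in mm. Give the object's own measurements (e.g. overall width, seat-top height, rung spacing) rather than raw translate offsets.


A sawhorse. A 79×828×76 mm beam (x, y, z) sits on two A-frame leg pairs. Each pair is two raked legs of 29×32 mm section (32 mm along y) splaying symmetrically in x. Each leg rises 805 mm vertically over 276 mm of horizontal reach and is 851 mm long along its own axis. Every leg's outer bottom edge rests on the floor and its outer top edge meets a bottom edge of the beam — the left legs (tilting toward +x) meet the beam's −x bottom edge, the right legs (their mirror images, tilting toward −x) meet its +x bottom edge — so the leg tops tuck under the beam, the beam's underside is 805 mm above the floor, and the feet are 631 mm apart outside-to-outside with the beam centred between them. The two leg pairs are set in 64 mm from either end of the beam.


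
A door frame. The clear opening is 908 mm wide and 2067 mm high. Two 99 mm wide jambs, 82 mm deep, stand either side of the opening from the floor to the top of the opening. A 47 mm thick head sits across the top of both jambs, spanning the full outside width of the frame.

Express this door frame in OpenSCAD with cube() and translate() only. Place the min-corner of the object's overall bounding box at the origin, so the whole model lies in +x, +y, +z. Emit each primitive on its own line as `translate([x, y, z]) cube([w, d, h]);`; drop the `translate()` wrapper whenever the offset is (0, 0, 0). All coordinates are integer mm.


cube([99, 82, 2067]);
translate([1007, 0, 0]) cube([99, 82, 2067]);
translate([0, 0, 2067]) cube([1106, 82, 47]);


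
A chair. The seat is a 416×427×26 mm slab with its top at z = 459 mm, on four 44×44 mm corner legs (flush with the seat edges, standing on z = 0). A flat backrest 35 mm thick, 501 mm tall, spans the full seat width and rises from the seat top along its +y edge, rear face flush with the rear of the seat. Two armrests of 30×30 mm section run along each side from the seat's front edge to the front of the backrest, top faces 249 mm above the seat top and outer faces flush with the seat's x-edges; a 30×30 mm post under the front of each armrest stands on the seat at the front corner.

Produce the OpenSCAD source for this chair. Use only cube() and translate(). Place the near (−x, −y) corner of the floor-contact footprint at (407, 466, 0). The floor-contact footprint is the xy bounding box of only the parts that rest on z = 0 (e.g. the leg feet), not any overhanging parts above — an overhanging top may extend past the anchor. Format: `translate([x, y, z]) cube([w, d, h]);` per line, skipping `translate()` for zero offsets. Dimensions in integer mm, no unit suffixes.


translate([407, 466, 433]) cube([416, 427, 26]);
translate([407, 466, 0]) cube([44, 44, 433]);
translate([779, 466, 0]) cube([44, 44, 433]);
translate([407, 849, 0]) cube([44, 44, 433]);
translate([779, 849, 0]) cube([44, 44, 433]);
translate([407, 858, 459]) cube([416, 35, 501]);
translate([407, 466, 678]) cube([30, 392, 30]);
translate([793, 466, 678]) cube([30, 392, 30]);
translate([407, 466, 459]) cube([30, 30, 219]);
translate([793, 466, 459]) cube([30, 30, 219]);


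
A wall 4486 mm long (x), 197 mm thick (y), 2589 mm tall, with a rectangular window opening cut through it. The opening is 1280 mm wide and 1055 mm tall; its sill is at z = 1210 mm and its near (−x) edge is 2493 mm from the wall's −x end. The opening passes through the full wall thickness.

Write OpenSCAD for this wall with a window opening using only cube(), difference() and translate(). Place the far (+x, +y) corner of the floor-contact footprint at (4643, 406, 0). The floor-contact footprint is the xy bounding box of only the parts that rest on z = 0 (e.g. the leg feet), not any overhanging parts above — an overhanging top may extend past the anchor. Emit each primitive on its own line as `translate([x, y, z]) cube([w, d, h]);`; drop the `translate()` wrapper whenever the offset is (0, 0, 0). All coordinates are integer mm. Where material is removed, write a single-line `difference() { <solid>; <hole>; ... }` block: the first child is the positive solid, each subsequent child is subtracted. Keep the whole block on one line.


difference() { translate([157, 209, 0]) cube([4486, 197, 2589]); translate([2650, 209, 1210]) cube([1280, 197, 1055]); }


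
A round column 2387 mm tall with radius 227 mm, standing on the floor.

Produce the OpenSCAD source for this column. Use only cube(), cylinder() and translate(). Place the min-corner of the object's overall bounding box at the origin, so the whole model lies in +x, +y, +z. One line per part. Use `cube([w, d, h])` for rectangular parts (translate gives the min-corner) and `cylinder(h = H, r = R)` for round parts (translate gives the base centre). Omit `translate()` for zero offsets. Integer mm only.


translate([227, 227, 0]) cylinder(h = 2387, r = 227);


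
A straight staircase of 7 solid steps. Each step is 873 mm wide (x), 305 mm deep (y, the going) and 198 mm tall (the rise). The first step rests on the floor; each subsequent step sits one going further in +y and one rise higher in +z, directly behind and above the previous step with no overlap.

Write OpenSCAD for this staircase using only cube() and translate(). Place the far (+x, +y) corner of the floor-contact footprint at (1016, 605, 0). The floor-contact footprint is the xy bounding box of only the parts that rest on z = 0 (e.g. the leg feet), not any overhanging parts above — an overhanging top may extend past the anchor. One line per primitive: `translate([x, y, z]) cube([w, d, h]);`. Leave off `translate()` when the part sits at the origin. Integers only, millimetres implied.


translate([143, 300, 0]) cube([873, 305, 198]);
translate([143, 605, 198]) cube([873, 305, 198]);
translate([143, 910, 396]) cube([873, 305, 198]);
translate([143, 1215, 594]) cube([873, 305, 198]);
translate([143, 1520, 792]) cube([873, 305, 198]);
translate([143, 1825, 990]) cube([873, 305, 198]);
translate([143, 2130, 1188]) cube([873, 305, 198]);


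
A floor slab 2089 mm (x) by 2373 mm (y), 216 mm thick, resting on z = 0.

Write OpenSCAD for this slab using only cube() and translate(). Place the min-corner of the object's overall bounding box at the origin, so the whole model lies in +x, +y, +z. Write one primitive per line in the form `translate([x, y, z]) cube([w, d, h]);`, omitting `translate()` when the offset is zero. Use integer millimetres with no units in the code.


cube([2089, 2373, 216]);


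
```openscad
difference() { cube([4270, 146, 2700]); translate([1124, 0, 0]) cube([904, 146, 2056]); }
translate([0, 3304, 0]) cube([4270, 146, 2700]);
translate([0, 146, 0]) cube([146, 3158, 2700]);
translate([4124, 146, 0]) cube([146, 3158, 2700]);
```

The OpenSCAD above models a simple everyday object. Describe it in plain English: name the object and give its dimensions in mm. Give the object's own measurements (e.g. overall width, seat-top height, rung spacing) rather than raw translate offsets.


A single room: four walls, each 2700 mm tall and 146 mm thick, enclosing an outside footprint 4270×3450 mm (x × y), no floor or roof. The front and back walls (−y and +y sides) run the full x-width; the side walls fit between their inner faces. A door opening 904 mm wide and 2056 mm tall is cut through the front wall from the floor up, its −x edge 1124 mm from the wall's −x end.


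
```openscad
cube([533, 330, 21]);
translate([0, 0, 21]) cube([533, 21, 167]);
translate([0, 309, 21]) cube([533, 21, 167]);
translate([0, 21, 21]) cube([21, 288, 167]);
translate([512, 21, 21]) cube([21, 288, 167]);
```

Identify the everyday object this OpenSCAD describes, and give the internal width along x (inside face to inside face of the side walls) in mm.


An open box. The internal width is 491 mm.

A 533×330 base slab with four walls standing on it — an open box. The base is 533 mm wide and the walls are 21 mm thick, so the internal width is 533 − 2 × 21 = 491 mm.


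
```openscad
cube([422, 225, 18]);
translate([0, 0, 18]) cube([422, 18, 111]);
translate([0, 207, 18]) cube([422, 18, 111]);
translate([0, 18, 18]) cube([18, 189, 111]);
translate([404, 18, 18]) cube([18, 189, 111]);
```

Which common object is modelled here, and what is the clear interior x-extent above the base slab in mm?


An open box. The internal width is 386 mm.

A 422×225 base slab with four walls standing on it — an open box. The base is 422 mm wide and the walls are 18 mm thick, so the internal width is 422 − 2 × 18 = 386 mm.


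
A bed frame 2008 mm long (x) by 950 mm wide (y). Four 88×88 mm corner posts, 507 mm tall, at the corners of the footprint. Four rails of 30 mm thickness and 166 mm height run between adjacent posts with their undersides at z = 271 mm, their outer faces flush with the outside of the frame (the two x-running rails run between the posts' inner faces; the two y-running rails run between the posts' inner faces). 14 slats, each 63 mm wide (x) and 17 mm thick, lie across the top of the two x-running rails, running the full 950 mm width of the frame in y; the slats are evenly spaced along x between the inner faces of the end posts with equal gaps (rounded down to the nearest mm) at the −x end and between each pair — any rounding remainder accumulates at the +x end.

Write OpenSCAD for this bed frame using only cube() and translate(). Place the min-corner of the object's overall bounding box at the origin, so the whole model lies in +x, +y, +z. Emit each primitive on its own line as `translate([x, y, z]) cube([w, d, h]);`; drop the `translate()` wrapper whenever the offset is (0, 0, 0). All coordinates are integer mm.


cube([88, 88, 507]);
translate([0, 862, 0]) cube([88, 88, 507]);
translate([1920, 0, 0]) cube([88, 88, 507]);
translate([1920, 862, 0]) cube([88, 88, 507]);
translate([88, 0, 271]) cube([1832, 30, 166]);
translate([88, 920, 271]) cube([1832, 30, 166]);
translate([0, 88, 271]) cube([30, 774, 166]);
translate([1978, 88, 271]) cube([30, 774, 166]);
translate([151, 0, 437]) cube([63, 950, 17]);
translate([277, 0, 437]) cube([63, 950, 17]);
translate([403, 0, 437]) cube([63, 950, 17]);
translate([529, 0, 437]) cube([63, 950, 17]);
translate([655, 0, 437]) cube([63, 950, 17]);
translate([781, 0, 437]) cube([63, 950, 17]);
translate([907, 0, 437]) cube([63, 950, 17]);
translate([1033, 0, 437]) cube([63, 950, 17]);
translate([1159, 0, 437]) cube([63, 950, 17]);
translate([1285, 0, 437]) cube([63, 950, 17]);
translate([1411, 0, 437]) cube([63, 950, 17]);
translate([1537, 0, 437]) cube([63, 950, 17]);
translate([1663, 0, 437]) cube([63, 950, 17]);
translate([1789, 0, 437]) cube([63, 950, 17]);


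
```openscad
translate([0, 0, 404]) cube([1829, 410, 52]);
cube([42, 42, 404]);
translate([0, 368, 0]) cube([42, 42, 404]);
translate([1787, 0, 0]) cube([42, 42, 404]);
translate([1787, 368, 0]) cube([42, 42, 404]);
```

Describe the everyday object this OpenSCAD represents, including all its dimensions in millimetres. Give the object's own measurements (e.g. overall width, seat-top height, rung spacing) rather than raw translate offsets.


A long wooden bench with a 1829 mm (x) × 410 mm (y) seat, 52 mm thick, its top surface 456 mm above the floor. Four 42 mm square legs at the seat corners, flush with the edges, run from z = 0 to the seat underside.


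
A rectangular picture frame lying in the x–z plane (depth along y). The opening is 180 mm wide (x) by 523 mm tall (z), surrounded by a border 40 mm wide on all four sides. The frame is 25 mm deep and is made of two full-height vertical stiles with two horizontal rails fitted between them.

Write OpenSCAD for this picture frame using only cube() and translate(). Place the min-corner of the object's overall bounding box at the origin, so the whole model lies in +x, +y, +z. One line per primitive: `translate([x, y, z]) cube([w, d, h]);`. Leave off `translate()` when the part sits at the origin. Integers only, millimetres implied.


cube([40, 25, 603]);
translate([220, 0, 0]) cube([40, 25, 603]);
translate([40, 0, 0]) cube([180, 25, 40]);
translate([40, 0, 563]) cube([180, 25, 40]);


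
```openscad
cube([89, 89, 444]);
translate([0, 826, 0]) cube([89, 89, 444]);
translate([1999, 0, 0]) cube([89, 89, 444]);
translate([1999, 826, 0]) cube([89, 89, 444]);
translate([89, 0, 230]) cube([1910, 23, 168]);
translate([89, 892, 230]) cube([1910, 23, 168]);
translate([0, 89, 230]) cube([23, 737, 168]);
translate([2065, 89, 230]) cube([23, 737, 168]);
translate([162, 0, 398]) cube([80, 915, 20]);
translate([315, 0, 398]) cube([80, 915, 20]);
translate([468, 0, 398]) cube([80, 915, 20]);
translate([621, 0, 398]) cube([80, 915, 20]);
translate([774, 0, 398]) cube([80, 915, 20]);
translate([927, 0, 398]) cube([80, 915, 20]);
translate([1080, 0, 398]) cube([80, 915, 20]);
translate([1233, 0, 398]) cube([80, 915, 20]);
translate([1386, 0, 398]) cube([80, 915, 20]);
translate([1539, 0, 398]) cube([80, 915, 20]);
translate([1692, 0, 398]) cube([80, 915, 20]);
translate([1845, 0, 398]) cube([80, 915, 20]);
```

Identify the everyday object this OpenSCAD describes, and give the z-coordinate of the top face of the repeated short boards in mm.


A bed frame. The slat-top height is 418 mm.

Four posts, four rails, and a row of slats — a bed frame. Slats sit on the rails at z = 230 + 168 = 398; with slat thickness 20, the top is 418 mm.


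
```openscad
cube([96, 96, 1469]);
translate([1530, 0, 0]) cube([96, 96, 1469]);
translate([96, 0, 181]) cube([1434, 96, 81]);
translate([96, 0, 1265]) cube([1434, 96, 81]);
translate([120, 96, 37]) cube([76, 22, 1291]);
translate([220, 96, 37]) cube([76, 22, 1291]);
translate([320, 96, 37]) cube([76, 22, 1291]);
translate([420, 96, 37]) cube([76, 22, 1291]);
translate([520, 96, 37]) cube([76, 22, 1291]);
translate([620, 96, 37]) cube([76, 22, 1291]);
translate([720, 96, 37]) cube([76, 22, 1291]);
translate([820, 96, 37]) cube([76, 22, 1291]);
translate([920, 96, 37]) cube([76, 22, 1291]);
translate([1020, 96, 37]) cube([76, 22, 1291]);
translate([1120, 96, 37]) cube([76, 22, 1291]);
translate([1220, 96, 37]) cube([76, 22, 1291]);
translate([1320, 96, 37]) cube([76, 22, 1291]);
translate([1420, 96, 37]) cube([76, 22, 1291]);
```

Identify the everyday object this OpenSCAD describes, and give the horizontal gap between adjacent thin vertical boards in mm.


A fence section. The picket gap is 24 mm.

Two posts, two rails, 14 pickets — a fence section. Span 1434 mm holds 14 pickets of 76 mm with 15 equal gaps: ⌊(1434 − 14·76) / 15⌋ = 24 mm.


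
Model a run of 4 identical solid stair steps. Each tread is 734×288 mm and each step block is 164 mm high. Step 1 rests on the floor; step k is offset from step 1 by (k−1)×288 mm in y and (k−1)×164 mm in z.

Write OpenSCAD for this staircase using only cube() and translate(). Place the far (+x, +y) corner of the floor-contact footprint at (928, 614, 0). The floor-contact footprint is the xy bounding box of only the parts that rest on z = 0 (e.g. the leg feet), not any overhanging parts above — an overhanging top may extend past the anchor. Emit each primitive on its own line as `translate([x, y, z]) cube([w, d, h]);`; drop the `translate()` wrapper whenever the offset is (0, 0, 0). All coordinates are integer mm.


translate([194, 326, 0]) cube([734, 288, 164]);
translate([194, 614, 164]) cube([734, 288, 164]);
translate([194, 902, 328]) cube([734, 288, 164]);
translate([194, 1190, 492]) cube([734, 288, 164]);


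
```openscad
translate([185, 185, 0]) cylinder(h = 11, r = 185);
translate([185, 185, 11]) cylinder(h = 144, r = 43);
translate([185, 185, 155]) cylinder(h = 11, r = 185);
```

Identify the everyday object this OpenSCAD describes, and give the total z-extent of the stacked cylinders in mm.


A spool. The overall height is 166 mm.

Three coaxial cylinders, large–small–large — a spool. Two 11 mm flanges and a 144 mm core give 11 + 144 + 11 = 166 mm.


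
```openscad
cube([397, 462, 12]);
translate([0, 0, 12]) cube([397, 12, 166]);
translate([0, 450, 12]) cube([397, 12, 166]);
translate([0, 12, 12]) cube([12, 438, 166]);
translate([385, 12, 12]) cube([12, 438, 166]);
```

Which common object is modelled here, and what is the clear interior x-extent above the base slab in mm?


An open box. The internal width is 373 mm.

A 397×462 base slab with four walls standing on it — an open box. The base is 397 mm wide and the walls are 12 mm thick, so the internal width is 397 − 2 × 12 = 373 mm.


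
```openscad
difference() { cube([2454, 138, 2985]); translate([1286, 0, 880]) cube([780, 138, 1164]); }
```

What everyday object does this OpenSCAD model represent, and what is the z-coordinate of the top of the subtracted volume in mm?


A wall with a window opening. The window head height is 2044 mm.

A wall with a rectangular opening subtracted — a window. Sill at z = 880, opening 1164 mm tall, so the head is at 880 + 1164 = 2044 mm.


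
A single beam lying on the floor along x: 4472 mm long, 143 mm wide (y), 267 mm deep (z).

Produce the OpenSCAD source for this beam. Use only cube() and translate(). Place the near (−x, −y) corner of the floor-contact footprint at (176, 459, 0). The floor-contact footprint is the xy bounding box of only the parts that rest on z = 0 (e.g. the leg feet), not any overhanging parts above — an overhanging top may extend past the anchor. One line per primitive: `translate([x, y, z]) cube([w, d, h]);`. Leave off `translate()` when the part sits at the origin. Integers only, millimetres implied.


translate([176, 459, 0]) cube([4472, 143, 267]);


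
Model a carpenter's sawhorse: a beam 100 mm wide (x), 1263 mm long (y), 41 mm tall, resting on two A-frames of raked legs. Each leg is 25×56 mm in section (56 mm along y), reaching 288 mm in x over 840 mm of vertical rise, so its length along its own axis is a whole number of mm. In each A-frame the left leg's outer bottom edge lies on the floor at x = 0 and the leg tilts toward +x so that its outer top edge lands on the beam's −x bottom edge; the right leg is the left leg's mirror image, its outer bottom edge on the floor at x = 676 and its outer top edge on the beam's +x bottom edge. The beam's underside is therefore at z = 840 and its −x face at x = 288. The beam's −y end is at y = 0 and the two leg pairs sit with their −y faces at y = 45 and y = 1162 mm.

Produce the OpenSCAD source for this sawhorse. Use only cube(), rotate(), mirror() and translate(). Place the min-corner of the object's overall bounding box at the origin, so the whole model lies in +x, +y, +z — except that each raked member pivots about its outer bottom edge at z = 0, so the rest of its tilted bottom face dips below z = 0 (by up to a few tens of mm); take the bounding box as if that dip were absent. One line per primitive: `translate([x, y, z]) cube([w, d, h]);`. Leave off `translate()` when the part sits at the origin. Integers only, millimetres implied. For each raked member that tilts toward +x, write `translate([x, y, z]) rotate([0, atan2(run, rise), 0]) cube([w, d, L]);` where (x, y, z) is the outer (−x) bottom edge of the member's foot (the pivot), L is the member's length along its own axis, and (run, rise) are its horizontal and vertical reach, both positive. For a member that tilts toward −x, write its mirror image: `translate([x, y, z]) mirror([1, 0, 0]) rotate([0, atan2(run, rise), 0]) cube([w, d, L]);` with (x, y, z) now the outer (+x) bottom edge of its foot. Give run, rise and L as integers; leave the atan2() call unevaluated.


translate([288, 0, 840]) cube([100, 1263, 41]);
translate([0, 45, 0]) rotate([0, atan2(288, 840), 0]) cube([25, 56, 888]);
translate([676, 45, 0]) mirror([1, 0, 0]) rotate([0, atan2(288, 840), 0]) cube([25, 56, 888]);
translate([0, 1162, 0]) rotate([0, atan2(288, 840), 0]) cube([25, 56, 888]);
translate([676, 1162, 0]) mirror([1, 0, 0]) rotate([0, atan2(288, 840), 0]) cube([25, 56, 888]);


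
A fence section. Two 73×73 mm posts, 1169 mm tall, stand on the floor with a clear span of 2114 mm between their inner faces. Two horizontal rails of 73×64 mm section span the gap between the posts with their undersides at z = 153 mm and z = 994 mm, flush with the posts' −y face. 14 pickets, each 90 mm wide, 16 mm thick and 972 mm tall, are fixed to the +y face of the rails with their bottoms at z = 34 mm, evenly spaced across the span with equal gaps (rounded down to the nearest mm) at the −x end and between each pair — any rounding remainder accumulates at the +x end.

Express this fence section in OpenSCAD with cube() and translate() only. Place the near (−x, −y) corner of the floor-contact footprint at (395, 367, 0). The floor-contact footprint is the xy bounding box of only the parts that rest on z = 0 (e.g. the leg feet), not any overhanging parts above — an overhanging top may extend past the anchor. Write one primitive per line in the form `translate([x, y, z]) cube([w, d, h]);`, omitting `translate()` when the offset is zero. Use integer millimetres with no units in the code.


translate([395, 367, 0]) cube([73, 73, 1169]);
translate([2582, 367, 0]) cube([73, 73, 1169]);
translate([468, 367, 153]) cube([2114, 73, 64]);
translate([468, 367, 994]) cube([2114, 73, 64]);
translate([524, 440, 34]) cube([90, 16, 972]);
translate([670, 440, 34]) cube([90, 16, 972]);
translate([816, 440, 34]) cube([90, 16, 972]);
translate([962, 440, 34]) cube([90, 16, 972]);
translate([1108, 440, 34]) cube([90, 16, 972]);
translate([1254, 440, 34]) cube([90, 16, 972]);
translate([1400, 440, 34]) cube([90, 16, 972]);
translate([1546, 440, 34]) cube([90, 16, 972]);
translate([1692, 440, 34]) cube([90, 16, 972]);
translate([1838, 440, 34]) cube([90, 16, 972]);
translate([1984, 440, 34]) cube([90, 16, 972]);
translate([2130, 440, 34]) cube([90, 16, 972]);
translate([2276, 440, 34]) cube([90, 16, 972]);
translate([2422, 440, 34]) cube([90, 16, 972]);


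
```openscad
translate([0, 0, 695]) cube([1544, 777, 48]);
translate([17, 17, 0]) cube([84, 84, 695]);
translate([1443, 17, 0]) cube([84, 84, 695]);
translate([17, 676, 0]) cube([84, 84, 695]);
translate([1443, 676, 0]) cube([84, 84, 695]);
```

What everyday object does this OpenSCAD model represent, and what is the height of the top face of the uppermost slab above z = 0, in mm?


A table. The table height is 743 mm.

A 1544×777×48 slab sits at z = 695 on four 84 mm square posts — a table. The top surface is at 695 + 48 = 743 mm.


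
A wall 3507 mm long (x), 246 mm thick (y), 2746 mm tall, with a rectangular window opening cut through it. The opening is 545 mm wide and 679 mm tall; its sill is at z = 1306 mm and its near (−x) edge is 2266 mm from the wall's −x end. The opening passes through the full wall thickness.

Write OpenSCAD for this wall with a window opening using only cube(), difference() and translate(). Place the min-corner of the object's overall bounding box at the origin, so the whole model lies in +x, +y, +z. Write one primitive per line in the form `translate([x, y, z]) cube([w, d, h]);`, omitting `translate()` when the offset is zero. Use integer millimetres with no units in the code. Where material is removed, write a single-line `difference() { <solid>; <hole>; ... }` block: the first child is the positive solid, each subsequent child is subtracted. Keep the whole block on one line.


difference() { cube([3507, 246, 2746]); translate([2266, 0, 1306]) cube([545, 246, 679]); }


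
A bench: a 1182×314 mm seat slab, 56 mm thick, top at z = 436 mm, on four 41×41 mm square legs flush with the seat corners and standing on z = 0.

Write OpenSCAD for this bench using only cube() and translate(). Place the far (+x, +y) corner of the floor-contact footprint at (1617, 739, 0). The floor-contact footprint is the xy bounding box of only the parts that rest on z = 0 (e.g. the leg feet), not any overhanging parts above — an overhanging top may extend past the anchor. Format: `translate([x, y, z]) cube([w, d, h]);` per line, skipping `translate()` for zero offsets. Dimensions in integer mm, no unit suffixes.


// leg_h = 436 − 56 = 380
translate([435, 425, 380]) cube([1182, 314, 56]);
translate([435, 425, 0]) cube([41, 41, 380]);
translate([435, 698, 0]) cube([41, 41, 380]);
translate([1576, 425, 0]) cube([41, 41, 380]);
translate([1576, 698, 0]) cube([41, 41, 380]);


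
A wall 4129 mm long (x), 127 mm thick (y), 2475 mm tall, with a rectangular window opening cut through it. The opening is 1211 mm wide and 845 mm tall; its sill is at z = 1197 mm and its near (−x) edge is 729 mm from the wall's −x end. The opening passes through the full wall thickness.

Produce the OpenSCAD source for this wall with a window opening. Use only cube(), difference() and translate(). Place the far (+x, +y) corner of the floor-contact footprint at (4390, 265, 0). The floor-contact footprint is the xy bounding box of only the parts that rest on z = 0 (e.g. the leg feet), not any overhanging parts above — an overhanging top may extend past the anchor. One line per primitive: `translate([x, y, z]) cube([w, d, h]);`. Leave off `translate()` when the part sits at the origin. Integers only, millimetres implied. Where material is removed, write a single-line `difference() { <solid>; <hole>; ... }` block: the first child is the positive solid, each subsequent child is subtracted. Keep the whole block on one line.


difference() { translate([261, 138, 0]) cube([4129, 127, 2475]); translate([990, 138, 1197]) cube([1211, 127, 845]); }


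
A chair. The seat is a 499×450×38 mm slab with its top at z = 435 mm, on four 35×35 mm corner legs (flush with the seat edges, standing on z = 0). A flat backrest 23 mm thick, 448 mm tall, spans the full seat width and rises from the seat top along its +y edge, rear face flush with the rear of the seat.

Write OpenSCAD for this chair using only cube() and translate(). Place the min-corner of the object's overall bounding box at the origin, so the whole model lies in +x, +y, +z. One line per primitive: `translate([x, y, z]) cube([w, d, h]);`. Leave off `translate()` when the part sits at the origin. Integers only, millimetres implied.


// leg_h = 435 - 38 = 397
translate([0, 0, 397]) cube([499, 450, 38]);
cube([35, 35, 397]);
translate([464, 0, 0]) cube([35, 35, 397]);
translate([0, 415, 0]) cube([35, 35, 397]);
translate([464, 415, 0]) cube([35, 35, 397]);
translate([0, 427, 435]) cube([499, 23, 448]);


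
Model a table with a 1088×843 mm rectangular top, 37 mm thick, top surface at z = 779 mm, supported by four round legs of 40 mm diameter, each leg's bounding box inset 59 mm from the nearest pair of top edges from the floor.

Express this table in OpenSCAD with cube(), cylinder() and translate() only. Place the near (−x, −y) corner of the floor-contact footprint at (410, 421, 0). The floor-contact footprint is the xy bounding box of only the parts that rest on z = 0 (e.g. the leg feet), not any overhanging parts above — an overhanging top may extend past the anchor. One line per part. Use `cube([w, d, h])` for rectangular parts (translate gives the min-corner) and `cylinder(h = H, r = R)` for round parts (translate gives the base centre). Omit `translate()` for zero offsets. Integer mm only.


// leg_h = 779 - 37 = 742
translate([351, 362, 742]) cube([1088, 843, 37]);
translate([430, 441, 0]) cylinder(h = 742, r = 20);
translate([1360, 441, 0]) cylinder(h = 742, r = 20);
translate([430, 1126, 0]) cylinder(h = 742, r = 20);
translate([1360, 1126, 0]) cylinder(h = 742, r = 20);


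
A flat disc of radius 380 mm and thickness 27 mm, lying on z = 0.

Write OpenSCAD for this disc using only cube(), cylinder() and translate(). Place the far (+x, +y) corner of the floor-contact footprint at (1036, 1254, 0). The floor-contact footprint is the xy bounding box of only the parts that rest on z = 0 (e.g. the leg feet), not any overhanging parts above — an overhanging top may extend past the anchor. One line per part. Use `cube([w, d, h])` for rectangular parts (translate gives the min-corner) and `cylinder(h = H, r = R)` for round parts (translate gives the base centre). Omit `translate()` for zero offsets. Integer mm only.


translate([656, 874, 0]) cylinder(h = 27, r = 380);


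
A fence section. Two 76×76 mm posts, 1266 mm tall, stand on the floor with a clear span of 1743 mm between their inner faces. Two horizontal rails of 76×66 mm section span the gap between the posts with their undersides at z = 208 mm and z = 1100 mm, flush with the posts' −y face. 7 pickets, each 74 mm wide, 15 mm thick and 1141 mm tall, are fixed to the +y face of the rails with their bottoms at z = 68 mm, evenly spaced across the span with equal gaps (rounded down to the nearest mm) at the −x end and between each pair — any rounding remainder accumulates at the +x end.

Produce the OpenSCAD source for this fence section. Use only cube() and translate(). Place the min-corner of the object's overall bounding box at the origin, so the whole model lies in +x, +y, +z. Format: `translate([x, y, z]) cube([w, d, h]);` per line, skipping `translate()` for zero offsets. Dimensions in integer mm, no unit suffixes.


cube([76, 76, 1266]);
translate([1819, 0, 0]) cube([76, 76, 1266]);
translate([76, 0, 208]) cube([1743, 76, 66]);
translate([76, 0, 1100]) cube([1743, 76, 66]);
translate([229, 76, 68]) cube([74, 15, 1141]);
translate([456, 76, 68]) cube([74, 15, 1141]);
translate([683, 76, 68]) cube([74, 15, 1141]);
translate([910, 76, 68]) cube([74, 15, 1141]);
translate([1137, 76, 68]) cube([74, 15, 1141]);
translate([1364, 76, 68]) cube([74, 15, 1141]);
translate([1591, 76, 68]) cube([74, 15, 1141]);


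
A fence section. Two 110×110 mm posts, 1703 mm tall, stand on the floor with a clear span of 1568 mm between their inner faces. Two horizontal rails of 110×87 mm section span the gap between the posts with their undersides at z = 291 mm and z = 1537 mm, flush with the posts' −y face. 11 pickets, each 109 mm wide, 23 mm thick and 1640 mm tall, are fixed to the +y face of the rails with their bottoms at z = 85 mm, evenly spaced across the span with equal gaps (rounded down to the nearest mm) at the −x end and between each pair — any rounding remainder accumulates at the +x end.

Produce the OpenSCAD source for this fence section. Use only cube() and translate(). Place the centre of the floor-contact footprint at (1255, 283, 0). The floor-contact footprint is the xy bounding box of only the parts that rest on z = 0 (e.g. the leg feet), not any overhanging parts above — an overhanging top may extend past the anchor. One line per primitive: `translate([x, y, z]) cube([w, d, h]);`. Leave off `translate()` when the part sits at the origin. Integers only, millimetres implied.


translate([361, 228, 0]) cube([110, 110, 1703]);
translate([2039, 228, 0]) cube([110, 110, 1703]);
translate([471, 228, 291]) cube([1568, 110, 87]);
translate([471, 228, 1537]) cube([1568, 110, 87]);
translate([501, 338, 85]) cube([109, 23, 1640]);
translate([640, 338, 85]) cube([109, 23, 1640]);
translate([779, 338, 85]) cube([109, 23, 1640]);
translate([918, 338, 85]) cube([109, 23, 1640]);
translate([1057, 338, 85]) cube([109, 23, 1640]);
translate([1196, 338, 85]) cube([109, 23, 1640]);
translate([1335, 338, 85]) cube([109, 23, 1640]);
translate([1474, 338, 85]) cube([109, 23, 1640]);
translate([1613, 338, 85]) cube([109, 23, 1640]);
translate([1752, 338, 85]) cube([109, 23, 1640]);
translate([1891, 338, 85]) cube([109, 23, 1640]);
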